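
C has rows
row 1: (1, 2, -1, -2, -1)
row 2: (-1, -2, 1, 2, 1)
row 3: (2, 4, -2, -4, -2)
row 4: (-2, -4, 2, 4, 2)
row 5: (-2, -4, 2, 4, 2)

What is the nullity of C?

Row reduce to echelon form.
R2 ← R2 + R1: [0, 0, 0, 0, 0]
R3 ← R3 − (2)·R1: [0, 0, 0, 0, 0]
R4 ← R4 + (2)·R1: [0, 0, 0, 0, 0]
R5 ← R5 + (2)·R1: [0, 0, 0, 0, 0]
1 nonzero row, so rank(C) = 1.
C has 5 columns; by rank–nullity, nullity = 5 − 1 = 4.

4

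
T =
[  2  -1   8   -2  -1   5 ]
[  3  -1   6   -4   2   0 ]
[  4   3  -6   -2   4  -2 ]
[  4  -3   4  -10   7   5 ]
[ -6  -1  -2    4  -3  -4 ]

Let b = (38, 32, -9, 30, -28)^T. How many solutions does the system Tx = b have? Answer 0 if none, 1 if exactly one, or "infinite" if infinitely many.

Row reduce the augmented matrix [T | b].
R2 ← R2 − (3/2)·R1: [0, 1/2, -6, -1, 7/2, -15/2, -25]
R3 ← R3 − (2)·R1: [0, 5, -22, 2, 6, -12, -85]
R4 ← R4 − (2)·R1: [0, -1, -12, -6, 9, -5, -46]
R5 ← R5 + (3)·R1: [0, -4, 22, -2, -6, 11, 86]
R3 ← R3 − (10)·R2: [0, 0, 38, 12, -29, 63, 165]
R4 ← R4 + (2)·R2: [0, 0, -24, -8, 16, -20, -96]
R5 ← R5 + (8)·R2: [0, 0, -26, -10, 22, -49, -114]
R4 ← R4 + (12/19)·R3: [0, 0, 0, -8/19, -44/19, 376/19, 156/19]
R5 ← R5 + (13/19)·R3: [0, 0, 0, -34/19, 41/19, -112/19, -21/19]
R5 ← R5 − (17/4)·R4: [0, 0, 0, 0, 12, -90, -36]
The echelon form has 5 nonzero rows, and every pivot lies in the first 6 columns, so rank(T) = rank([T|b]) = 5.
The system is consistent.
rank = 5 < 6 unknowns, so there are infinitely many solutions.

infinite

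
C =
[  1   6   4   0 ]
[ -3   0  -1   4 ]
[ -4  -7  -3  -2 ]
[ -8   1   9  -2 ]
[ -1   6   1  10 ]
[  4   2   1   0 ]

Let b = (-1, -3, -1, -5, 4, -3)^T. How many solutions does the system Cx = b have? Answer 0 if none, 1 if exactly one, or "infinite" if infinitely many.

0

Row reduce the augmented matrix [C | b].
R2 ← R2 + (3)·R1: [0, 18, 11, 4, -6]
R3 ← R3 + (4)·R1: [0, 17, 13, -2, -5]
R4 ← R4 + (8)·R1: [0, 49, 41, -2, -13]
R5 ← R5 + R1: [0, 12, 5, 10, 3]
R6 ← R6 − (4)·R1: [0, -22, -15, 0, 1]
R3 ← R3 − (17/18)·R2: [0, 0, 47/18, -52/9, 2/3]
R4 ← R4 − (49/18)·R2: [0, 0, 199/18, -116/9, 10/3]
R5 ← R5 − (2/3)·R2: [0, 0, -7/3, 22/3, 7]
R6 ← R6 + (11/9)·R2: [0, 0, -14/9, 44/9, -19/3]
R4 ← R4 − (199/47)·R3: [0, 0, 0, 544/47, 24/47]
R5 ← R5 + (42/47)·R3: [0, 0, 0, 102/47, 357/47]
R6 ← R6 + (28/47)·R3: [0, 0, 0, 68/47, -279/47]
R5 ← R5 − (3/16)·R4: [0, 0, 0, 0, 15/2]
R6 ← R6 − (1/8)·R4: [0, 0, 0, 0, -6]
R6 ← R6 + (4/5)·R5: [0, 0, 0, 0, 0]
The echelon form has 5 nonzero rows; the last pivot sits in the augmented column, so rank(C) = 4 but rank([C|b]) = 5.
Since the ranks differ, the system is inconsistent.
It has no solutions.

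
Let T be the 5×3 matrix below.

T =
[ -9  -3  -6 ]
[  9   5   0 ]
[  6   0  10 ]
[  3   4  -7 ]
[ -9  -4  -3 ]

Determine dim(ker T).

Row reduce to echelon form.
R2 ← R2 + R1: [0, 2, -6]
R3 ← R3 + (2/3)·R1: [0, -2, 6]
R4 ← R4 + (1/3)·R1: [0, 3, -9]
R5 ← R5 − R1: [0, -1, 3]
R3 ← R3 + R2: [0, 0, 0]
R4 ← R4 − (3/2)·R2: [0, 0, 0]
R5 ← R5 + (1/2)·R2: [0, 0, 0]
2 nonzero rows, so rank(T) = 2.
T has 3 columns; by rank–nullity, nullity = 3 − 2 = 1.

1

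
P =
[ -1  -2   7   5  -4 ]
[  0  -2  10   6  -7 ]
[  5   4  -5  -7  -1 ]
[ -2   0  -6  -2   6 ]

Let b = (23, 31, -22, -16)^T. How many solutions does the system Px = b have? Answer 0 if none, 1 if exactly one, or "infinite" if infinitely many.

infinite

Row reduce the augmented matrix [P | b].
R3 ← R3 + (5)·R1: [0, -6, 30, 18, -21, 93]
R4 ← R4 − (2)·R1: [0, 4, -20, -12, 14, -62]
R3 ← R3 − (3)·R2: [0, 0, 0, 0, 0, 0]
R4 ← R4 + (2)·R2: [0, 0, 0, 0, 0, 0]
The echelon form has 2 nonzero rows, and every pivot lies in the first 5 columns, so rank(P) = rank([P|b]) = 2.
The system is consistent.
rank = 2 < 5 unknowns, so there are infinitely many solutions.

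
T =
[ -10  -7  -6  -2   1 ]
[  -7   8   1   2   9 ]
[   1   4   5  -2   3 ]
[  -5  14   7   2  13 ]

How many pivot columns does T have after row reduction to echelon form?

Row reduce to echelon form.
R2 ← R2 − (7/10)·R1: [0, 129/10, 26/5, 17/5, 83/10]
R3 ← R3 + (1/10)·R1: [0, 33/10, 22/5, -11/5, 31/10]
R4 ← R4 − (1/2)·R1: [0, 35/2, 10, 3, 25/2]
R3 ← R3 − (11/43)·R2: [0, 0, 132/43, -132/43, 42/43]
R4 ← R4 − (175/129)·R2: [0, 0, 380/129, -208/129, 160/129]
R4 ← R4 − (95/99)·R3: [0, 0, 0, 4/3, 10/33]
Echelon form has 4 nonzero rows, so rank(T) = 4.
Each nonzero row contributes one pivot column: 4 pivot columns.

4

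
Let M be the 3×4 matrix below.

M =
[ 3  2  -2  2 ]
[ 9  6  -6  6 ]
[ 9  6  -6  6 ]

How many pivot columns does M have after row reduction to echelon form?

Row reduce to echelon form.
R2 ← R2 − (3)·R1: [0, 0, 0, 0]
R3 ← R3 − (3)·R1: [0, 0, 0, 0]
Echelon form has 1 nonzero row, so rank(M) = 1.
Each nonzero row contributes one pivot column: 1 pivot columns.

1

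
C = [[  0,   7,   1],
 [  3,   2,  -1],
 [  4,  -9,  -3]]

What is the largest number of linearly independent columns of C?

2

Row reduce to echelon form.
Swap R1 ↔ R2
R3 ← R3 − (4/3)·R1: [0, -35/3, -5/3]
R3 ← R3 + (5/3)·R2: [0, 0, 0]
Echelon form has 2 nonzero rows, so rank(C) = 2.
The rank gives the maximum number of linearly independent columns: 2.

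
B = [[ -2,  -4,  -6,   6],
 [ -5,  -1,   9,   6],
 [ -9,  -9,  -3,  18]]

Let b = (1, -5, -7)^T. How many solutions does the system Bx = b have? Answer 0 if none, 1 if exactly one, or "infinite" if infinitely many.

0

Row reduce the augmented matrix [B | b].
R2 ← R2 − (5/2)·R1: [0, 9, 24, -9, -15/2]
R3 ← R3 − (9/2)·R1: [0, 9, 24, -9, -23/2]
R3 ← R3 − R2: [0, 0, 0, 0, -4]
The echelon form has 3 nonzero rows; the last pivot sits in the augmented column, so rank(B) = 2 but rank([B|b]) = 3.
Since the ranks differ, the system is inconsistent.
It has no solutions.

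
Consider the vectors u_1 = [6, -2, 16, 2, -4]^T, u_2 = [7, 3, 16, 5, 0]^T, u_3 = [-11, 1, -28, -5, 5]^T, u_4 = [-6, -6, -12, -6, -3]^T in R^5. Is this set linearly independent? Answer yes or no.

no

Form the matrix with these vectors as rows and row reduce.
R2 ← R2 − (7/6)·R1: [0, 16/3, -8/3, 8/3, 14/3]
R3 ← R3 + (11/6)·R1: [0, -8/3, 4/3, -4/3, -7/3]
R4 ← R4 + R1: [0, -8, 4, -4, -7]
R3 ← R3 + (1/2)·R2: [0, 0, 0, 0, 0]
R4 ← R4 + (3/2)·R2: [0, 0, 0, 0, 0]
2 nonzero rows, so the 4 vectors span a space of dimension 2.
Since 2 < 4, the vectors are linearly dependent.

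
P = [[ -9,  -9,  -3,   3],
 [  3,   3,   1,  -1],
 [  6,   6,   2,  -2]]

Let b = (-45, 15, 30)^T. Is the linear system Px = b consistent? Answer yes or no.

yes

Row reduce the augmented matrix [P | b].
R2 ← R2 + (1/3)·R1: [0, 0, 0, 0, 0]
R3 ← R3 + (2/3)·R1: [0, 0, 0, 0, 0]
The echelon form has 1 nonzero rows, and every pivot lies in the first 4 columns, so rank(P) = rank([P|b]) = 1.
The system is consistent.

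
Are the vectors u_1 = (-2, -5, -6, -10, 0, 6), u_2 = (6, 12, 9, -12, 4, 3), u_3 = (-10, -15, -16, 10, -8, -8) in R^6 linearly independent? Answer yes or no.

yes

Form the matrix with these vectors as rows and row reduce.
R2 ← R2 + (3)·R1: [0, -3, -9, -42, 4, 21]
R3 ← R3 − (5)·R1: [0, 10, 14, 60, -8, -38]
R3 ← R3 + (10/3)·R2: [0, 0, -16, -80, 16/3, 32]
3 nonzero rows, so the 3 vectors span a space of dimension 3.
Since 3 = 3, the vectors are linearly independent.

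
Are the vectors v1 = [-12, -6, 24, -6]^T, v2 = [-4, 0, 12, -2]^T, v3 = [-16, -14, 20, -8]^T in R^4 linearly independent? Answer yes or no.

no

Form the matrix with these vectors as rows and row reduce.
R2 ← R2 − (1/3)·R1: [0, 2, 4, 0]
R3 ← R3 − (4/3)·R1: [0, -6, -12, 0]
R3 ← R3 + (3)·R2: [0, 0, 0, 0]
2 nonzero rows, so the 3 vectors span a space of dimension 2.
Since 2 < 3, the vectors are linearly dependent.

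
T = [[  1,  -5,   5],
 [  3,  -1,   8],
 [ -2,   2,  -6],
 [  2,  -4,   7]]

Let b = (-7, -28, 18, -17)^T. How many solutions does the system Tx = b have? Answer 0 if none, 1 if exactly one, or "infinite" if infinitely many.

Row reduce the augmented matrix [T | b].
R2 ← R2 − (3)·R1: [0, 14, -7, -7]
R3 ← R3 + (2)·R1: [0, -8, 4, 4]
R4 ← R4 − (2)·R1: [0, 6, -3, -3]
R3 ← R3 + (4/7)·R2: [0, 0, 0, 0]
R4 ← R4 − (3/7)·R2: [0, 0, 0, 0]
The echelon form has 2 nonzero rows, and every pivot lies in the first 3 columns, so rank(T) = rank([T|b]) = 2.
The system is consistent.
rank = 2 < 3 unknowns, so there are infinitely many solutions.

infinite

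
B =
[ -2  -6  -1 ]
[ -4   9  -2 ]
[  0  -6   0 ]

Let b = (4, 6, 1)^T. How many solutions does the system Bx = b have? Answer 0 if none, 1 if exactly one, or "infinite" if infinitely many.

0

Row reduce the augmented matrix [B | b].
R2 ← R2 − (2)·R1: [0, 21, 0, -2]
R3 ← R3 + (2/7)·R2: [0, 0, 0, 3/7]
The echelon form has 3 nonzero rows; the last pivot sits in the augmented column, so rank(B) = 2 but rank([B|b]) = 3.
Since the ranks differ, the system is inconsistent.
It has no solutions.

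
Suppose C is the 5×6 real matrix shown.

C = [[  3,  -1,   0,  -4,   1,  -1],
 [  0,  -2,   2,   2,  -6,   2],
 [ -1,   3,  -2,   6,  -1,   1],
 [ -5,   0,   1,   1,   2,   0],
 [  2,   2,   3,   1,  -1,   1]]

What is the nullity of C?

Row reduce to echelon form.
R3 ← R3 + (1/3)·R1: [0, 8/3, -2, 14/3, -2/3, 2/3]
R4 ← R4 + (5/3)·R1: [0, -5/3, 1, -17/3, 11/3, -5/3]
R5 ← R5 − (2/3)·R1: [0, 8/3, 3, 11/3, -5/3, 5/3]
R3 ← R3 + (4/3)·R2: [0, 0, 2/3, 22/3, -26/3, 10/3]
R4 ← R4 − (5/6)·R2: [0, 0, -2/3, -22/3, 26/3, -10/3]
R5 ← R5 + (4/3)·R2: [0, 0, 17/3, 19/3, -29/3, 13/3]
R4 ← R4 + R3: [0, 0, 0, 0, 0, 0]
R5 ← R5 − (17/2)·R3: [0, 0, 0, -56, 64, -24]
Swap R4 ↔ R5
4 nonzero rows, so rank(C) = 4.
C has 6 columns; by rank–nullity, nullity = 6 − 4 = 2.

2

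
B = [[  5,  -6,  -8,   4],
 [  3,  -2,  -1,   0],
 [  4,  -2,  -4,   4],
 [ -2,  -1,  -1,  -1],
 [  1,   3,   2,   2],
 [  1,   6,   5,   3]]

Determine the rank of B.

4

Row reduce to echelon form.
R2 ← R2 − (3/5)·R1: [0, 8/5, 19/5, -12/5]
R3 ← R3 − (4/5)·R1: [0, 14/5, 12/5, 4/5]
R4 ← R4 + (2/5)·R1: [0, -17/5, -21/5, 3/5]
R5 ← R5 − (1/5)·R1: [0, 21/5, 18/5, 6/5]
R6 ← R6 − (1/5)·R1: [0, 36/5, 33/5, 11/5]
R3 ← R3 − (7/4)·R2: [0, 0, -17/4, 5]
R4 ← R4 + (17/8)·R2: [0, 0, 31/8, -9/2]
R5 ← R5 − (21/8)·R2: [0, 0, -51/8, 15/2]
R6 ← R6 − (9/2)·R2: [0, 0, -21/2, 13]
R4 ← R4 + (31/34)·R3: [0, 0, 0, 1/17]
R5 ← R5 − (3/2)·R3: [0, 0, 0, 0]
R6 ← R6 − (42/17)·R3: [0, 0, 0, 11/17]
R6 ← R6 − (11)·R4: [0, 0, 0, 0]
Echelon form has 4 nonzero rows, so rank(B) = 4.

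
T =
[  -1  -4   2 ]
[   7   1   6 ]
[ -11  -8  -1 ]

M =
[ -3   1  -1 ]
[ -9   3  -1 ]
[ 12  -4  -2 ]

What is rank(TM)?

2

First compute TM:
[[ 63, -21,   1],
 [ 42, -14, -20],
 [ 93, -31,  21]]
Now row reduce the product.
R2 ← R2 − (2/3)·R1: [0, 0, -62/3]
R3 ← R3 − (31/21)·R1: [0, 0, 410/21]
R3 ← R3 + (205/217)·R2: [0, 0, 0]
2 nonzero rows, so rank(TM) = 2.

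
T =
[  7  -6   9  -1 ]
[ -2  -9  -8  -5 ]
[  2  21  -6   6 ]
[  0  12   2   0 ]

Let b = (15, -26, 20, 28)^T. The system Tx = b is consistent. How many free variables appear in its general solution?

Row reduce the augmented matrix [T | b].
R2 ← R2 + (2/7)·R1: [0, -75/7, -38/7, -37/7, -152/7]
R3 ← R3 − (2/7)·R1: [0, 159/7, -60/7, 44/7, 110/7]
R3 ← R3 + (53/25)·R2: [0, 0, -502/25, -123/25, -758/25]
R4 ← R4 + (28/25)·R2: [0, 0, -102/25, -148/25, 92/25]
R4 ← R4 − (51/251)·R3: [0, 0, 0, -1235/251, 2470/251]
The echelon form has 4 nonzero rows, and every pivot lies in the first 4 columns, so rank(T) = rank([T|b]) = 4.
The system is consistent.
Free variables = (unknowns) − (rank) = 4 − 4 = 0.

0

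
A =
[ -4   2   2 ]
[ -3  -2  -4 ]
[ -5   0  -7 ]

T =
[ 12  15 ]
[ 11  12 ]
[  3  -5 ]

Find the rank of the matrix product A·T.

First compute AT:
[[-20, -46],
 [-70, -49],
 [-81, -40]]
Now row reduce the product.
R2 ← R2 − (7/2)·R1: [0, 112]
R3 ← R3 − (81/20)·R1: [0, 1463/10]
R3 ← R3 − (209/160)·R2: [0, 0]
2 nonzero rows, so rank(AT) = 2.

2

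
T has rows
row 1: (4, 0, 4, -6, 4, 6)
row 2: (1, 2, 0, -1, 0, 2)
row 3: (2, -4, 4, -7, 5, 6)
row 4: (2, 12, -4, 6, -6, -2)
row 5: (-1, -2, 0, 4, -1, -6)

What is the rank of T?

3

Row reduce to echelon form.
R2 ← R2 − (1/4)·R1: [0, 2, -1, 1/2, -1, 1/2]
R3 ← R3 − (1/2)·R1: [0, -4, 2, -4, 3, 3]
R4 ← R4 − (1/2)·R1: [0, 12, -6, 9, -8, -5]
R5 ← R5 + (1/4)·R1: [0, -2, 1, 5/2, 0, -9/2]
R3 ← R3 + (2)·R2: [0, 0, 0, -3, 1, 4]
R4 ← R4 − (6)·R2: [0, 0, 0, 6, -2, -8]
R5 ← R5 + R2: [0, 0, 0, 3, -1, -4]
R4 ← R4 + (2)·R3: [0, 0, 0, 0, 0, 0]
R5 ← R5 + R3: [0, 0, 0, 0, 0, 0]
Echelon form has 3 nonzero rows, so rank(T) = 3.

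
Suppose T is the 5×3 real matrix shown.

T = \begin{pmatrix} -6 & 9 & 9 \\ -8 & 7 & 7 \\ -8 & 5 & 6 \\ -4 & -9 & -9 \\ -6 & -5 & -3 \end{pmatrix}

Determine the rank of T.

Row reduce to echelon form.
R2 ← R2 − (4/3)·R1: [0, -5, -5]
R3 ← R3 − (4/3)·R1: [0, -7, -6]
R4 ← R4 − (2/3)·R1: [0, -15, -15]
R5 ← R5 − R1: [0, -14, -12]
R3 ← R3 − (7/5)·R2: [0, 0, 1]
R4 ← R4 − (3)·R2: [0, 0, 0]
R5 ← R5 − (14/5)·R2: [0, 0, 2]
R5 ← R5 − (2)·R3: [0, 0, 0]
Echelon form has 3 nonzero rows, so rank(T) = 3.

3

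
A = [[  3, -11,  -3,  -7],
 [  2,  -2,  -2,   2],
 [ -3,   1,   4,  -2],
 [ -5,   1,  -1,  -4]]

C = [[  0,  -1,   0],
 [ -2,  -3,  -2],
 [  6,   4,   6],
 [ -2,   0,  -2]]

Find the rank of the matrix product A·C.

First compute AC:
[[ 18,  18,  18],
 [-12,  -4, -12],
 [ 26,  16,  26],
 [  0,  -2,   0]]
Now row reduce the product.
R2 ← R2 + (2/3)·R1: [0, 8, 0]
R3 ← R3 − (13/9)·R1: [0, -10, 0]
R3 ← R3 + (5/4)·R2: [0, 0, 0]
R4 ← R4 + (1/4)·R2: [0, 0, 0]
2 nonzero rows, so rank(AC) = 2.

2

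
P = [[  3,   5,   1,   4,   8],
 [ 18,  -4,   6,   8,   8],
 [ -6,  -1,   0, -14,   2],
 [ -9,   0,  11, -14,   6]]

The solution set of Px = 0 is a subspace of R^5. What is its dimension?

1

Row reduce to echelon form.
R2 ← R2 − (6)·R1: [0, -34, 0, -16, -40]
R3 ← R3 + (2)·R1: [0, 9, 2, -6, 18]
R4 ← R4 + (3)·R1: [0, 15, 14, -2, 30]
R3 ← R3 + (9/34)·R2: [0, 0, 2, -174/17, 126/17]
R4 ← R4 + (15/34)·R2: [0, 0, 14, -154/17, 210/17]
R4 ← R4 − (7)·R3: [0, 0, 0, 1064/17, -672/17]
4 nonzero rows, so rank(P) = 4.
P has 5 columns; by rank–nullity, nullity = 5 − 4 = 1.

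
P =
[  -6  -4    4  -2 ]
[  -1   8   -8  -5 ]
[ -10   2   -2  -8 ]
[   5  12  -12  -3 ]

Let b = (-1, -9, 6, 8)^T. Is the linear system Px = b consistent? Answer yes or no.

Row reduce the augmented matrix [P | b].
R2 ← R2 − (1/6)·R1: [0, 26/3, -26/3, -14/3, -53/6]
R3 ← R3 − (5/3)·R1: [0, 26/3, -26/3, -14/3, 23/3]
R4 ← R4 + (5/6)·R1: [0, 26/3, -26/3, -14/3, 43/6]
R3 ← R3 − R2: [0, 0, 0, 0, 33/2]
R4 ← R4 − R2: [0, 0, 0, 0, 16]
R4 ← R4 − (32/33)·R3: [0, 0, 0, 0, 0]
The echelon form has 3 nonzero rows; the last pivot sits in the augmented column, so rank(P) = 2 but rank([P|b]) = 3.
Since the ranks differ, the system is inconsistent.

no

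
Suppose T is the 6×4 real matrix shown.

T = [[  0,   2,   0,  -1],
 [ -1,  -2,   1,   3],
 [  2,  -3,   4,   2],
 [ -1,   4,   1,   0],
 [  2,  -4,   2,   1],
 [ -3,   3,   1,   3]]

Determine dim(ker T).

Row reduce to echelon form.
Swap R1 ↔ R2
R3 ← R3 + (2)·R1: [0, -7, 6, 8]
R4 ← R4 − R1: [0, 6, 0, -3]
R5 ← R5 + (2)·R1: [0, -8, 4, 7]
R6 ← R6 − (3)·R1: [0, 9, -2, -6]
R3 ← R3 + (7/2)·R2: [0, 0, 6, 9/2]
R4 ← R4 − (3)·R2: [0, 0, 0, 0]
R5 ← R5 + (4)·R2: [0, 0, 4, 3]
R6 ← R6 − (9/2)·R2: [0, 0, -2, -3/2]
R5 ← R5 − (2/3)·R3: [0, 0, 0, 0]
R6 ← R6 + (1/3)·R3: [0, 0, 0, 0]
3 nonzero rows, so rank(T) = 3.
T has 4 columns; by rank–nullity, nullity = 4 − 3 = 1.

1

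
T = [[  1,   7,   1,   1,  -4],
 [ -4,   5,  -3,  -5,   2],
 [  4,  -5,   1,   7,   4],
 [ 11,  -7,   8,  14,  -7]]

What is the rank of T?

Row reduce to echelon form.
R2 ← R2 + (4)·R1: [0, 33, 1, -1, -14]
R3 ← R3 − (4)·R1: [0, -33, -3, 3, 20]
R4 ← R4 − (11)·R1: [0, -84, -3, 3, 37]
R3 ← R3 + R2: [0, 0, -2, 2, 6]
R4 ← R4 + (28/11)·R2: [0, 0, -5/11, 5/11, 15/11]
R4 ← R4 − (5/22)·R3: [0, 0, 0, 0, 0]
Echelon form has 3 nonzero rows, so rank(T) = 3.

3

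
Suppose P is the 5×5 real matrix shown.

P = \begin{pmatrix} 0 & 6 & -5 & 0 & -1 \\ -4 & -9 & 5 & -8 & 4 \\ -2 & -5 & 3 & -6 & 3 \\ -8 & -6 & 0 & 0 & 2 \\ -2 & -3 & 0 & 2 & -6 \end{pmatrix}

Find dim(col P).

4

Row reduce to echelon form.
Swap R1 ↔ R2
R3 ← R3 − (1/2)·R1: [0, -1/2, 1/2, -2, 1]
R4 ← R4 − (2)·R1: [0, 12, -10, 16, -6]
R5 ← R5 − (1/2)·R1: [0, 3/2, -5/2, 6, -8]
R3 ← R3 + (1/12)·R2: [0, 0, 1/12, -2, 11/12]
R4 ← R4 − (2)·R2: [0, 0, 0, 16, -4]
R5 ← R5 − (1/4)·R2: [0, 0, -5/4, 6, -31/4]
R5 ← R5 + (15)·R3: [0, 0, 0, -24, 6]
R5 ← R5 + (3/2)·R4: [0, 0, 0, 0, 0]
Echelon form has 4 nonzero rows, so rank(P) = 4.
The column space has dimension equal to the rank: 4.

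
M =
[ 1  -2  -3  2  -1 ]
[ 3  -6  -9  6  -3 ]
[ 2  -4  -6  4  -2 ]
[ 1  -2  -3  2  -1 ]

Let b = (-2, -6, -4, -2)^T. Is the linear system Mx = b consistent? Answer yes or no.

yes

Row reduce the augmented matrix [M | b].
R2 ← R2 − (3)·R1: [0, 0, 0, 0, 0, 0]
R3 ← R3 − (2)·R1: [0, 0, 0, 0, 0, 0]
R4 ← R4 − R1: [0, 0, 0, 0, 0, 0]
The echelon form has 1 nonzero rows, and every pivot lies in the first 5 columns, so rank(M) = rank([M|b]) = 1.
The system is consistent.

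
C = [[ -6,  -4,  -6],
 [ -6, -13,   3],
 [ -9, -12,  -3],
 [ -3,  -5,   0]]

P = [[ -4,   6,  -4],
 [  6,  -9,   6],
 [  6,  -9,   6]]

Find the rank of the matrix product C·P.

1

First compute CP:
[[-36,  54, -36],
 [-36,  54, -36],
 [-54,  81, -54],
 [-18,  27, -18]]
Now row reduce the product.
R2 ← R2 − R1: [0, 0, 0]
R3 ← R3 − (3/2)·R1: [0, 0, 0]
R4 ← R4 − (1/2)·R1: [0, 0, 0]
1 nonzero row, so rank(CP) = 1.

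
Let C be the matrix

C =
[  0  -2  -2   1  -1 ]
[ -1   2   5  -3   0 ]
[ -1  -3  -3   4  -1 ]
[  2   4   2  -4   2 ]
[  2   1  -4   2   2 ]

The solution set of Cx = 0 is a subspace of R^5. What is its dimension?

Row reduce to echelon form.
Swap R1 ↔ R2
R3 ← R3 − R1: [0, -5, -8, 7, -1]
R4 ← R4 + (2)·R1: [0, 8, 12, -10, 2]
R5 ← R5 + (2)·R1: [0, 5, 6, -4, 2]
R3 ← R3 − (5/2)·R2: [0, 0, -3, 9/2, 3/2]
R4 ← R4 + (4)·R2: [0, 0, 4, -6, -2]
R5 ← R5 + (5/2)·R2: [0, 0, 1, -3/2, -1/2]
R4 ← R4 + (4/3)·R3: [0, 0, 0, 0, 0]
R5 ← R5 + (1/3)·R3: [0, 0, 0, 0, 0]
3 nonzero rows, so rank(C) = 3.
C has 5 columns; by rank–nullity, nullity = 5 − 3 = 2.

2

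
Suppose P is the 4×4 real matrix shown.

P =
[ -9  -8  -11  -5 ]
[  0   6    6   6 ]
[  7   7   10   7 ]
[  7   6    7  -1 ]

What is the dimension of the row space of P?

3

Row reduce to echelon form.
R3 ← R3 + (7/9)·R1: [0, 7/9, 13/9, 28/9]
R4 ← R4 + (7/9)·R1: [0, -2/9, -14/9, -44/9]
R3 ← R3 − (7/54)·R2: [0, 0, 2/3, 7/3]
R4 ← R4 + (1/27)·R2: [0, 0, -4/3, -14/3]
R4 ← R4 + (2)·R3: [0, 0, 0, 0]
Echelon form has 3 nonzero rows, so rank(P) = 3.
The row space has dimension equal to the rank: 3.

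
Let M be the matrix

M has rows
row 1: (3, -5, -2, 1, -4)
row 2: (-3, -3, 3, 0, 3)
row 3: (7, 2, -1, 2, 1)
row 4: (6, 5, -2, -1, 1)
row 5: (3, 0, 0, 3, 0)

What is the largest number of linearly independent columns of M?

Row reduce to echelon form.
R2 ← R2 + R1: [0, -8, 1, 1, -1]
R3 ← R3 − (7/3)·R1: [0, 41/3, 11/3, -1/3, 31/3]
R4 ← R4 − (2)·R1: [0, 15, 2, -3, 9]
R5 ← R5 − R1: [0, 5, 2, 2, 4]
R3 ← R3 + (41/24)·R2: [0, 0, 43/8, 11/8, 69/8]
R4 ← R4 + (15/8)·R2: [0, 0, 31/8, -9/8, 57/8]
R5 ← R5 + (5/8)·R2: [0, 0, 21/8, 21/8, 27/8]
R4 ← R4 − (31/43)·R3: [0, 0, 0, -91/43, 39/43]
R5 ← R5 − (21/43)·R3: [0, 0, 0, 84/43, -36/43]
R5 ← R5 + (12/13)·R4: [0, 0, 0, 0, 0]
Echelon form has 4 nonzero rows, so rank(M) = 4.
The rank gives the maximum number of linearly independent columns: 4.

4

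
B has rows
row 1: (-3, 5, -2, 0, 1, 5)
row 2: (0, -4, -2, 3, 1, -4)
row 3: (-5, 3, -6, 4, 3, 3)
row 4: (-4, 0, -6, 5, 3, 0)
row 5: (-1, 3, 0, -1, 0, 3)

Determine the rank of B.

2

Row reduce to echelon form.
R3 ← R3 − (5/3)·R1: [0, -16/3, -8/3, 4, 4/3, -16/3]
R4 ← R4 − (4/3)·R1: [0, -20/3, -10/3, 5, 5/3, -20/3]
R5 ← R5 − (1/3)·R1: [0, 4/3, 2/3, -1, -1/3, 4/3]
R3 ← R3 − (4/3)·R2: [0, 0, 0, 0, 0, 0]
R4 ← R4 − (5/3)·R2: [0, 0, 0, 0, 0, 0]
R5 ← R5 + (1/3)·R2: [0, 0, 0, 0, 0, 0]
Echelon form has 2 nonzero rows, so rank(B) = 2.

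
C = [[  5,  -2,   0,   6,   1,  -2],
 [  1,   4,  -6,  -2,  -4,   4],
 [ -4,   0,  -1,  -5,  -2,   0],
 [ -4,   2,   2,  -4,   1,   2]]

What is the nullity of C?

Row reduce to echelon form.
R2 ← R2 − (1/5)·R1: [0, 22/5, -6, -16/5, -21/5, 22/5]
R3 ← R3 + (4/5)·R1: [0, -8/5, -1, -1/5, -6/5, -8/5]
R4 ← R4 + (4/5)·R1: [0, 2/5, 2, 4/5, 9/5, 2/5]
R3 ← R3 + (4/11)·R2: [0, 0, -35/11, -15/11, -30/11, 0]
R4 ← R4 − (1/11)·R2: [0, 0, 28/11, 12/11, 24/11, 0]
R4 ← R4 + (4/5)·R3: [0, 0, 0, 0, 0, 0]
3 nonzero rows, so rank(C) = 3.
C has 6 columns; by rank–nullity, nullity = 6 − 3 = 3.

3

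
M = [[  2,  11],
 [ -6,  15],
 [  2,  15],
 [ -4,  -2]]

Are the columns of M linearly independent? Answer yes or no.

yes

Row reduce M to echelon form.
R2 ← R2 + (3)·R1: [0, 48]
R3 ← R3 − R1: [0, 4]
R4 ← R4 + (2)·R1: [0, 20]
R3 ← R3 − (1/12)·R2: [0, 0]
R4 ← R4 − (5/12)·R2: [0, 0]
2 pivots among 2 columns.
Every column is a pivot column, so the columns are linearly independent.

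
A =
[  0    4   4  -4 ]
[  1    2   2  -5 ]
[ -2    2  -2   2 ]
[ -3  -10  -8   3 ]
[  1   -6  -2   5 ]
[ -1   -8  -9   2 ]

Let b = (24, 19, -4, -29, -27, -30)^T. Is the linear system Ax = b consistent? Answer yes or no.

yes

Row reduce the augmented matrix [A | b].
Swap R1 ↔ R2
R3 ← R3 + (2)·R1: [0, 6, 2, -8, 34]
R4 ← R4 + (3)·R1: [0, -4, -2, -12, 28]
R5 ← R5 − R1: [0, -8, -4, 10, -46]
R6 ← R6 + R1: [0, -6, -7, -3, -11]
R3 ← R3 − (3/2)·R2: [0, 0, -4, -2, -2]
R4 ← R4 + R2: [0, 0, 2, -16, 52]
R5 ← R5 + (2)·R2: [0, 0, 4, 2, 2]
R6 ← R6 + (3/2)·R2: [0, 0, -1, -9, 25]
R4 ← R4 + (1/2)·R3: [0, 0, 0, -17, 51]
R5 ← R5 + R3: [0, 0, 0, 0, 0]
R6 ← R6 − (1/4)·R3: [0, 0, 0, -17/2, 51/2]
R6 ← R6 − (1/2)·R4: [0, 0, 0, 0, 0]
The echelon form has 4 nonzero rows, and every pivot lies in the first 4 columns, so rank(A) = rank([A|b]) = 4.
The system is consistent.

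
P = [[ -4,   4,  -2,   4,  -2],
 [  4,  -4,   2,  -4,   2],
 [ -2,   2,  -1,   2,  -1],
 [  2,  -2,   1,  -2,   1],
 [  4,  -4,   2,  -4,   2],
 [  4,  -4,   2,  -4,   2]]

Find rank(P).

1

Row reduce to echelon form.
R2 ← R2 + R1: [0, 0, 0, 0, 0]
R3 ← R3 − (1/2)·R1: [0, 0, 0, 0, 0]
R4 ← R4 + (1/2)·R1: [0, 0, 0, 0, 0]
R5 ← R5 + R1: [0, 0, 0, 0, 0]
R6 ← R6 + R1: [0, 0, 0, 0, 0]
Echelon form has 1 nonzero row, so rank(P) = 1.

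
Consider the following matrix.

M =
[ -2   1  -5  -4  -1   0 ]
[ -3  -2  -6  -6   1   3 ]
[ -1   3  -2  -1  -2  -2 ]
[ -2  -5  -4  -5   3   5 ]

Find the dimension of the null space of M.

Row reduce to echelon form.
R2 ← R2 − (3/2)·R1: [0, -7/2, 3/2, 0, 5/2, 3]
R3 ← R3 − (1/2)·R1: [0, 5/2, 1/2, 1, -3/2, -2]
R4 ← R4 − R1: [0, -6, 1, -1, 4, 5]
R3 ← R3 + (5/7)·R2: [0, 0, 11/7, 1, 2/7, 1/7]
R4 ← R4 − (12/7)·R2: [0, 0, -11/7, -1, -2/7, -1/7]
R4 ← R4 + R3: [0, 0, 0, 0, 0, 0]
3 nonzero rows, so rank(M) = 3.
M has 6 columns; by rank–nullity, nullity = 6 − 3 = 3.

3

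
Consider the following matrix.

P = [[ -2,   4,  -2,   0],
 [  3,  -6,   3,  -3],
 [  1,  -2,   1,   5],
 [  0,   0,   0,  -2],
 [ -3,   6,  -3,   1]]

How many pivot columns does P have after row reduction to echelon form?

2

Row reduce to echelon form.
R2 ← R2 + (3/2)·R1: [0, 0, 0, -3]
R3 ← R3 + (1/2)·R1: [0, 0, 0, 5]
R5 ← R5 − (3/2)·R1: [0, 0, 0, 1]
R3 ← R3 + (5/3)·R2: [0, 0, 0, 0]
R4 ← R4 − (2/3)·R2: [0, 0, 0, 0]
R5 ← R5 + (1/3)·R2: [0, 0, 0, 0]
Echelon form has 2 nonzero rows, so rank(P) = 2.
Each nonzero row contributes one pivot column: 2 pivot columns.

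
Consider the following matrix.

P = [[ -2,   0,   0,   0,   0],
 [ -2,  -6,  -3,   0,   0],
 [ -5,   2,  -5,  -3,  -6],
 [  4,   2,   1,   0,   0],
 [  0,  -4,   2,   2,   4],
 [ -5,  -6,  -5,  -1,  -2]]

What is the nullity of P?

2

Row reduce to echelon form.
R2 ← R2 − R1: [0, -6, -3, 0, 0]
R3 ← R3 − (5/2)·R1: [0, 2, -5, -3, -6]
R4 ← R4 + (2)·R1: [0, 2, 1, 0, 0]
R6 ← R6 − (5/2)·R1: [0, -6, -5, -1, -2]
R3 ← R3 + (1/3)·R2: [0, 0, -6, -3, -6]
R4 ← R4 + (1/3)·R2: [0, 0, 0, 0, 0]
R5 ← R5 − (2/3)·R2: [0, 0, 4, 2, 4]
R6 ← R6 − R2: [0, 0, -2, -1, -2]
R5 ← R5 + (2/3)·R3: [0, 0, 0, 0, 0]
R6 ← R6 − (1/3)·R3: [0, 0, 0, 0, 0]
3 nonzero rows, so rank(P) = 3.
P has 5 columns; by rank–nullity, nullity = 5 − 3 = 2.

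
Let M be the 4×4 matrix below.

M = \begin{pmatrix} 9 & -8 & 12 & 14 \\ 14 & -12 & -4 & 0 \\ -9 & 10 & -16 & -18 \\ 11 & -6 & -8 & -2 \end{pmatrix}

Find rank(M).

Row reduce to echelon form.
R2 ← R2 − (14/9)·R1: [0, 4/9, -68/3, -196/9]
R3 ← R3 + R1: [0, 2, -4, -4]
R4 ← R4 − (11/9)·R1: [0, 34/9, -68/3, -172/9]
R3 ← R3 − (9/2)·R2: [0, 0, 98, 94]
R4 ← R4 − (17/2)·R2: [0, 0, 170, 166]
R4 ← R4 − (85/49)·R3: [0, 0, 0, 144/49]
Echelon form has 4 nonzero rows, so rank(M) = 4.

4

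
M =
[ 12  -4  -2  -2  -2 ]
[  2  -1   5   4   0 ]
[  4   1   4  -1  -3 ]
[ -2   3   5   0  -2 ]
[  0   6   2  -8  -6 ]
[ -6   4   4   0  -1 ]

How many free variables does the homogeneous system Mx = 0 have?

2

Row reduce to echelon form.
R2 ← R2 − (1/6)·R1: [0, -1/3, 16/3, 13/3, 1/3]
R3 ← R3 − (1/3)·R1: [0, 7/3, 14/3, -1/3, -7/3]
R4 ← R4 + (1/6)·R1: [0, 7/3, 14/3, -1/3, -7/3]
R6 ← R6 + (1/2)·R1: [0, 2, 3, -1, -2]
R3 ← R3 + (7)·R2: [0, 0, 42, 30, 0]
R4 ← R4 + (7)·R2: [0, 0, 42, 30, 0]
R5 ← R5 + (18)·R2: [0, 0, 98, 70, 0]
R6 ← R6 + (6)·R2: [0, 0, 35, 25, 0]
R4 ← R4 − R3: [0, 0, 0, 0, 0]
R5 ← R5 − (7/3)·R3: [0, 0, 0, 0, 0]
R6 ← R6 − (5/6)·R3: [0, 0, 0, 0, 0]
3 nonzero rows, so rank(M) = 3.
M has 5 columns; by rank–nullity, nullity = 5 − 3 = 2.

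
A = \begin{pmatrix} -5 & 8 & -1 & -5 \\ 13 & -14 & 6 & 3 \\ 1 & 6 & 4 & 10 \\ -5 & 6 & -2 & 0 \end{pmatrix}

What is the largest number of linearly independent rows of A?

3

Row reduce to echelon form.
R2 ← R2 + (13/5)·R1: [0, 34/5, 17/5, -10]
R3 ← R3 + (1/5)·R1: [0, 38/5, 19/5, 9]
R4 ← R4 − R1: [0, -2, -1, 5]
R3 ← R3 − (19/17)·R2: [0, 0, 0, 343/17]
R4 ← R4 + (5/17)·R2: [0, 0, 0, 35/17]
R4 ← R4 − (5/49)·R3: [0, 0, 0, 0]
Echelon form has 3 nonzero rows, so rank(A) = 3.
The rank gives the maximum number of linearly independent rows: 3.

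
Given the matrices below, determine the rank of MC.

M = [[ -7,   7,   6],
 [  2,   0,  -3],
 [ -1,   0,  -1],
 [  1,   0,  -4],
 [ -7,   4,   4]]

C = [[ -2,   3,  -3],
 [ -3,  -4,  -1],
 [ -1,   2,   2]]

3

First compute MC:
[[-13, -37,  26],
 [ -1,   0, -12],
 [  3,  -5,   1],
 [  2,  -5, -11],
 [ -2, -29,  25]]
Now row reduce the product.
R2 ← R2 − (1/13)·R1: [0, 37/13, -14]
R3 ← R3 + (3/13)·R1: [0, -176/13, 7]
R4 ← R4 + (2/13)·R1: [0, -139/13, -7]
R5 ← R5 − (2/13)·R1: [0, -303/13, 21]
R3 ← R3 + (176/37)·R2: [0, 0, -2205/37]
R4 ← R4 + (139/37)·R2: [0, 0, -2205/37]
R5 ← R5 + (303/37)·R2: [0, 0, -3465/37]
R4 ← R4 − R3: [0, 0, 0]
R5 ← R5 − (11/7)·R3: [0, 0, 0]
3 nonzero rows, so rank(MC) = 3.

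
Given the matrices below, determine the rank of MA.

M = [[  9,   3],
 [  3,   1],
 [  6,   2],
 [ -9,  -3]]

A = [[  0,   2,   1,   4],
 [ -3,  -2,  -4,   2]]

First compute MA:
[[ -9,  12,  -3,  42],
 [ -3,   4,  -1,  14],
 [ -6,   8,  -2,  28],
 [  9, -12,   3, -42]]
Now row reduce the product.
R2 ← R2 − (1/3)·R1: [0, 0, 0, 0]
R3 ← R3 − (2/3)·R1: [0, 0, 0, 0]
R4 ← R4 + R1: [0, 0, 0, 0]
1 nonzero row, so rank(MA) = 1.

1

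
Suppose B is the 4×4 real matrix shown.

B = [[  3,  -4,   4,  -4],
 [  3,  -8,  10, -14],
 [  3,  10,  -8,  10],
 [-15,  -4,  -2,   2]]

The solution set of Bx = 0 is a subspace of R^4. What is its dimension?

1

Row reduce to echelon form.
R2 ← R2 − R1: [0, -4, 6, -10]
R3 ← R3 − R1: [0, 14, -12, 14]
R4 ← R4 + (5)·R1: [0, -24, 18, -18]
R3 ← R3 + (7/2)·R2: [0, 0, 9, -21]
R4 ← R4 − (6)·R2: [0, 0, -18, 42]
R4 ← R4 + (2)·R3: [0, 0, 0, 0]
3 nonzero rows, so rank(B) = 3.
B has 4 columns; by rank–nullity, nullity = 4 − 3 = 1.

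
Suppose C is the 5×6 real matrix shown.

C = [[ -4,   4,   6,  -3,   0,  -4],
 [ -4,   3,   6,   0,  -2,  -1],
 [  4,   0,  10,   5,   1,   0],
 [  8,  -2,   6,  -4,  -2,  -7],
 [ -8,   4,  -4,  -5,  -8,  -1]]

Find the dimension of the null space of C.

1

Row reduce to echelon form.
R2 ← R2 − R1: [0, -1, 0, 3, -2, 3]
R3 ← R3 + R1: [0, 4, 16, 2, 1, -4]
R4 ← R4 + (2)·R1: [0, 6, 18, -10, -2, -15]
R5 ← R5 − (2)·R1: [0, -4, -16, 1, -8, 7]
R3 ← R3 + (4)·R2: [0, 0, 16, 14, -7, 8]
R4 ← R4 + (6)·R2: [0, 0, 18, 8, -14, 3]
R5 ← R5 − (4)·R2: [0, 0, -16, -11, 0, -5]
R4 ← R4 − (9/8)·R3: [0, 0, 0, -31/4, -49/8, -6]
R5 ← R5 + R3: [0, 0, 0, 3, -7, 3]
R5 ← R5 + (12/31)·R4: [0, 0, 0, 0, -581/62, 21/31]
5 nonzero rows, so rank(C) = 5.
C has 6 columns; by rank–nullity, nullity = 6 − 5 = 1.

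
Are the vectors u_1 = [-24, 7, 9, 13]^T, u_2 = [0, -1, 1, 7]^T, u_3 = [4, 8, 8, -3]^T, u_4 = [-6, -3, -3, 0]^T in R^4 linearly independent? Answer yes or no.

yes

Form the matrix with these vectors as rows and row reduce.
R3 ← R3 + (1/6)·R1: [0, 55/6, 19/2, -5/6]
R4 ← R4 − (1/4)·R1: [0, -19/4, -21/4, -13/4]
R3 ← R3 + (55/6)·R2: [0, 0, 56/3, 190/3]
R4 ← R4 − (19/4)·R2: [0, 0, -10, -73/2]
R4 ← R4 + (15/28)·R3: [0, 0, 0, -18/7]
4 nonzero rows, so the 4 vectors span a space of dimension 4.
Since 4 = 4, the vectors are linearly independent.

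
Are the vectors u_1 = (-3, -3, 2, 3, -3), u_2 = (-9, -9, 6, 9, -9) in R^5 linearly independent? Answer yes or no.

Form the matrix with these vectors as rows and row reduce.
R2 ← R2 − (3)·R1: [0, 0, 0, 0, 0]
1 nonzero row, so the 2 vectors span a space of dimension 1.
Since 1 < 2, the vectors are linearly dependent.

no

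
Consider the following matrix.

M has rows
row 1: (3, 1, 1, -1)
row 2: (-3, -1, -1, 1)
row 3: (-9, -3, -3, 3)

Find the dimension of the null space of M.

3

Row reduce to echelon form.
R2 ← R2 + R1: [0, 0, 0, 0]
R3 ← R3 + (3)·R1: [0, 0, 0, 0]
1 nonzero row, so rank(M) = 1.
M has 4 columns; by rank–nullity, nullity = 4 − 1 = 3.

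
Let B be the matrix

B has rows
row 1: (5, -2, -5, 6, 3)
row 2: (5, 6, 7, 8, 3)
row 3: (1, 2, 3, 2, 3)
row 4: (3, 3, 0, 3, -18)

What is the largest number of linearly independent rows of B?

3

Row reduce to echelon form.
R2 ← R2 − R1: [0, 8, 12, 2, 0]
R3 ← R3 − (1/5)·R1: [0, 12/5, 4, 4/5, 12/5]
R4 ← R4 − (3/5)·R1: [0, 21/5, 3, -3/5, -99/5]
R3 ← R3 − (3/10)·R2: [0, 0, 2/5, 1/5, 12/5]
R4 ← R4 − (21/40)·R2: [0, 0, -33/10, -33/20, -99/5]
R4 ← R4 + (33/4)·R3: [0, 0, 0, 0, 0]
Echelon form has 3 nonzero rows, so rank(B) = 3.
The rank gives the maximum number of linearly independent rows: 3.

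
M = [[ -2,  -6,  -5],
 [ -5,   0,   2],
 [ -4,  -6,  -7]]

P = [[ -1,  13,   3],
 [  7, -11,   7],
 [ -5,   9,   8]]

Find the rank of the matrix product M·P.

3

First compute MP:
[[-15,  -5, -88],
 [ -5, -47,   1],
 [ -3, -49, -110]]
Now row reduce the product.
R2 ← R2 − (1/3)·R1: [0, -136/3, 91/3]
R3 ← R3 − (1/5)·R1: [0, -48, -462/5]
R3 ← R3 − (18/17)·R2: [0, 0, -10584/85]
3 nonzero rows, so rank(MP) = 3.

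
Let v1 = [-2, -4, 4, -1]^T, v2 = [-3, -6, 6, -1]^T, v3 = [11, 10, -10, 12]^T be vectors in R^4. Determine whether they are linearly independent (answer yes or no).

Form the matrix with these vectors as rows and row reduce.
R2 ← R2 − (3/2)·R1: [0, 0, 0, 1/2]
R3 ← R3 + (11/2)·R1: [0, -12, 12, 13/2]
Swap R2 ↔ R3
3 nonzero rows, so the 3 vectors span a space of dimension 3.
Since 3 = 3, the vectors are linearly independent.

yes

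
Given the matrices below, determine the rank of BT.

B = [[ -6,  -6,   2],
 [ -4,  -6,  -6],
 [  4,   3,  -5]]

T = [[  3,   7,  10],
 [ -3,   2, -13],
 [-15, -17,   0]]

2

First compute BT:
[[-30, -88,  18],
 [ 96,  62,  38],
 [ 78, 119,   1]]
Now row reduce the product.
R2 ← R2 + (16/5)·R1: [0, -1098/5, 478/5]
R3 ← R3 + (13/5)·R1: [0, -549/5, 239/5]
R3 ← R3 − (1/2)·R2: [0, 0, 0]
2 nonzero rows, so rank(BT) = 2.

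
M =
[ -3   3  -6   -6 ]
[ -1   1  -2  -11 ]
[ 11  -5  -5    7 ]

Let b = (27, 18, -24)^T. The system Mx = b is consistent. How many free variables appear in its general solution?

1

Row reduce the augmented matrix [M | b].
R2 ← R2 − (1/3)·R1: [0, 0, 0, -9, 9]
R3 ← R3 + (11/3)·R1: [0, 6, -27, -15, 75]
Swap R2 ↔ R3
The echelon form has 3 nonzero rows, and every pivot lies in the first 4 columns, so rank(M) = rank([M|b]) = 3.
The system is consistent.
Free variables = (unknowns) − (rank) = 4 − 3 = 1.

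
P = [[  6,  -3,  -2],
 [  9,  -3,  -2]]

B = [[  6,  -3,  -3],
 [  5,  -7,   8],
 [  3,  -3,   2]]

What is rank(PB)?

First compute PB:
[[ 15,   9, -46],
 [ 33,   0, -55]]
Now row reduce the product.
R2 ← R2 − (11/5)·R1: [0, -99/5, 231/5]
2 nonzero rows, so rank(PB) = 2.

2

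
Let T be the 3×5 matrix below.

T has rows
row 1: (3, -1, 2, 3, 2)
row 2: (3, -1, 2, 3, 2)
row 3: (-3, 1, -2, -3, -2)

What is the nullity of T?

4

Row reduce to echelon form.
R2 ← R2 − R1: [0, 0, 0, 0, 0]
R3 ← R3 + R1: [0, 0, 0, 0, 0]
1 nonzero row, so rank(T) = 1.
T has 5 columns; by rank–nullity, nullity = 5 − 1 = 4.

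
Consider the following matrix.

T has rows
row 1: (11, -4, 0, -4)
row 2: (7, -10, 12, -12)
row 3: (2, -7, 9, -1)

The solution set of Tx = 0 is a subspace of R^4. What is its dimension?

1

Row reduce to echelon form.
R2 ← R2 − (7/11)·R1: [0, -82/11, 12, -104/11]
R3 ← R3 − (2/11)·R1: [0, -69/11, 9, -3/11]
R3 ← R3 − (69/82)·R2: [0, 0, -45/41, 315/41]
3 nonzero rows, so rank(T) = 3.
T has 4 columns; by rank–nullity, nullity = 4 − 3 = 1.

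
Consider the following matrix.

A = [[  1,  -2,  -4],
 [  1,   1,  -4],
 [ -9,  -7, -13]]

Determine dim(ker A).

0

Row reduce to echelon form.
R2 ← R2 − R1: [0, 3, 0]
R3 ← R3 + (9)·R1: [0, -25, -49]
R3 ← R3 + (25/3)·R2: [0, 0, -49]
3 nonzero rows, so rank(A) = 3.
A has 3 columns; by rank–nullity, nullity = 3 − 3 = 0.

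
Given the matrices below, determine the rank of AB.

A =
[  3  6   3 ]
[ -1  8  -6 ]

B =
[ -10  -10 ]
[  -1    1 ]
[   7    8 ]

2

First compute AB:
[[-15,   0],
 [-40, -30]]
Now row reduce the product.
R2 ← R2 − (8/3)·R1: [0, -30]
2 nonzero rows, so rank(AB) = 2.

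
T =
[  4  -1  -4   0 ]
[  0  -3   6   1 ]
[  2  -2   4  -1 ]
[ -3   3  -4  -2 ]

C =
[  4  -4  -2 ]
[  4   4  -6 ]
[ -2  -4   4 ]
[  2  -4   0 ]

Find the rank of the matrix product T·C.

First compute TC:
[[ 20,  -4, -18],
 [-22, -40,  42],
 [-10, -28,  24],
 [  4,  48, -28]]
Now row reduce the product.
R2 ← R2 + (11/10)·R1: [0, -222/5, 111/5]
R3 ← R3 + (1/2)·R1: [0, -30, 15]
R4 ← R4 − (1/5)·R1: [0, 244/5, -122/5]
R3 ← R3 − (25/37)·R2: [0, 0, 0]
R4 ← R4 + (122/111)·R2: [0, 0, 0]
2 nonzero rows, so rank(TC) = 2.

2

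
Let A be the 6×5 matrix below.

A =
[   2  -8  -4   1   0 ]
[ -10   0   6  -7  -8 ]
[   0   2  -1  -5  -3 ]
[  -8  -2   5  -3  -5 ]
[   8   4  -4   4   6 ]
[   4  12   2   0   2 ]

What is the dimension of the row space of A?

4

Row reduce to echelon form.
R2 ← R2 + (5)·R1: [0, -40, -14, -2, -8]
R4 ← R4 + (4)·R1: [0, -34, -11, 1, -5]
R5 ← R5 − (4)·R1: [0, 36, 12, 0, 6]
R6 ← R6 − (2)·R1: [0, 28, 10, -2, 2]
R3 ← R3 + (1/20)·R2: [0, 0, -17/10, -51/10, -17/5]
R4 ← R4 − (17/20)·R2: [0, 0, 9/10, 27/10, 9/5]
R5 ← R5 + (9/10)·R2: [0, 0, -3/5, -9/5, -6/5]
R6 ← R6 + (7/10)·R2: [0, 0, 1/5, -17/5, -18/5]
R4 ← R4 + (9/17)·R3: [0, 0, 0, 0, 0]
R5 ← R5 − (6/17)·R3: [0, 0, 0, 0, 0]
R6 ← R6 + (2/17)·R3: [0, 0, 0, -4, -4]
Swap R4 ↔ R6
Echelon form has 4 nonzero rows, so rank(A) = 4.
The row space has dimension equal to the rank: 4.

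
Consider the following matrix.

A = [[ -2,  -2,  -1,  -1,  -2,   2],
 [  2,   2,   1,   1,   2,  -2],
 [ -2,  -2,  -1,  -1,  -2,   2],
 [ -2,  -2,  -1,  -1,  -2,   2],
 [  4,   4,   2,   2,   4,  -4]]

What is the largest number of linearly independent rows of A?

Row reduce to echelon form.
R2 ← R2 + R1: [0, 0, 0, 0, 0, 0]
R3 ← R3 − R1: [0, 0, 0, 0, 0, 0]
R4 ← R4 − R1: [0, 0, 0, 0, 0, 0]
R5 ← R5 + (2)·R1: [0, 0, 0, 0, 0, 0]
Echelon form has 1 nonzero row, so rank(A) = 1.
The rank gives the maximum number of linearly independent rows: 1.

1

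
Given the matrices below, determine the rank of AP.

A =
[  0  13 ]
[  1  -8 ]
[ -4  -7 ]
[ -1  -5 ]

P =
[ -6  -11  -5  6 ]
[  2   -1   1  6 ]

First compute AP:
[[ 26, -13,  13,  78],
 [-22,  -3, -13, -42],
 [ 10,  51,  13, -66],
 [ -4,  16,   0, -36]]
Now row reduce the product.
R2 ← R2 + (11/13)·R1: [0, -14, -2, 24]
R3 ← R3 − (5/13)·R1: [0, 56, 8, -96]
R4 ← R4 + (2/13)·R1: [0, 14, 2, -24]
R3 ← R3 + (4)·R2: [0, 0, 0, 0]
R4 ← R4 + R2: [0, 0, 0, 0]
2 nonzero rows, so rank(AP) = 2.

2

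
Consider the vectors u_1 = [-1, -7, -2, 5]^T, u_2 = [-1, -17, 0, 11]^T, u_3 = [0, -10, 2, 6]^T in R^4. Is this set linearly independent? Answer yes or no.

Form the matrix with these vectors as rows and row reduce.
R2 ← R2 − R1: [0, -10, 2, 6]
R3 ← R3 − R2: [0, 0, 0, 0]
2 nonzero rows, so the 3 vectors span a space of dimension 2.
Since 2 < 3, the vectors are linearly dependent.

no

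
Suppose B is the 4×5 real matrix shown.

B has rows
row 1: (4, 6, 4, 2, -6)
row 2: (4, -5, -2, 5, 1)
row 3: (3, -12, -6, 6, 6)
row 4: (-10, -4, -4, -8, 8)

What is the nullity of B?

3

Row reduce to echelon form.
R2 ← R2 − R1: [0, -11, -6, 3, 7]
R3 ← R3 − (3/4)·R1: [0, -33/2, -9, 9/2, 21/2]
R4 ← R4 + (5/2)·R1: [0, 11, 6, -3, -7]
R3 ← R3 − (3/2)·R2: [0, 0, 0, 0, 0]
R4 ← R4 + R2: [0, 0, 0, 0, 0]
2 nonzero rows, so rank(B) = 2.
B has 5 columns; by rank–nullity, nullity = 5 − 2 = 3.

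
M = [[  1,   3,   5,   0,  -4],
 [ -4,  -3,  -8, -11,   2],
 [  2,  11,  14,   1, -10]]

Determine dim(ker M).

Row reduce to echelon form.
R2 ← R2 + (4)·R1: [0, 9, 12, -11, -14]
R3 ← R3 − (2)·R1: [0, 5, 4, 1, -2]
R3 ← R3 − (5/9)·R2: [0, 0, -8/3, 64/9, 52/9]
3 nonzero rows, so rank(M) = 3.
M has 5 columns; by rank–nullity, nullity = 5 − 3 = 2.

2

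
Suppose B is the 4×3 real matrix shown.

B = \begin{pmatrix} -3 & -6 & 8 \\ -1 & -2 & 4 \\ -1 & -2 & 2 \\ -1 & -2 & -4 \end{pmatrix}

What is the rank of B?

Row reduce to echelon form.
R2 ← R2 − (1/3)·R1: [0, 0, 4/3]
R3 ← R3 − (1/3)·R1: [0, 0, -2/3]
R4 ← R4 − (1/3)·R1: [0, 0, -20/3]
R3 ← R3 + (1/2)·R2: [0, 0, 0]
R4 ← R4 + (5)·R2: [0, 0, 0]
Echelon form has 2 nonzero rows, so rank(B) = 2.

2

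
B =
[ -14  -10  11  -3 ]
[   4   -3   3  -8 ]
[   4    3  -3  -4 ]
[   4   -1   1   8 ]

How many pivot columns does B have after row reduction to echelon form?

4

Row reduce to echelon form.
R2 ← R2 + (2/7)·R1: [0, -41/7, 43/7, -62/7]
R3 ← R3 + (2/7)·R1: [0, 1/7, 1/7, -34/7]
R4 ← R4 + (2/7)·R1: [0, -27/7, 29/7, 50/7]
R3 ← R3 + (1/41)·R2: [0, 0, 12/41, -208/41]
R4 ← R4 − (27/41)·R2: [0, 0, 4/41, 532/41]
R4 ← R4 − (1/3)·R3: [0, 0, 0, 44/3]
Echelon form has 4 nonzero rows, so rank(B) = 4.
Each nonzero row contributes one pivot column: 4 pivot columns.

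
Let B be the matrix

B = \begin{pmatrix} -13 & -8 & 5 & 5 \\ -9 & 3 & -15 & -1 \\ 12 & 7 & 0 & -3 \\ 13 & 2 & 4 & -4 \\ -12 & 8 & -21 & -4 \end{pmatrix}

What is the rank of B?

Row reduce to echelon form.
R2 ← R2 − (9/13)·R1: [0, 111/13, -240/13, -58/13]
R3 ← R3 + (12/13)·R1: [0, -5/13, 60/13, 21/13]
R4 ← R4 + R1: [0, -6, 9, 1]
R5 ← R5 − (12/13)·R1: [0, 200/13, -333/13, -112/13]
R3 ← R3 + (5/111)·R2: [0, 0, 140/37, 157/111]
R4 ← R4 + (26/37)·R2: [0, 0, -147/37, -79/37]
R5 ← R5 − (200/111)·R2: [0, 0, 283/37, -64/111]
R4 ← R4 + (21/20)·R3: [0, 0, 0, -13/20]
R5 ← R5 − (283/140)·R3: [0, 0, 0, -481/140]
R5 ← R5 − (37/7)·R4: [0, 0, 0, 0]
Echelon form has 4 nonzero rows, so rank(B) = 4.

4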